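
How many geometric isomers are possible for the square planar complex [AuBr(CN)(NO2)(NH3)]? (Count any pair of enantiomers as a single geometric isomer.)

In a square planar complex each vertex has one trans partner and two cis neighbours.
The distinct arrangements are (3 in all): (Br/NH3 trans, CN/NO2 trans); (Br/NO2 trans, CN/NH3 trans); (Br/CN trans, NH3/NO2 trans).

3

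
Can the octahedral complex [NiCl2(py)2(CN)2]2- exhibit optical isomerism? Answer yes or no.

yes

An octahedron has six vertices in three trans pairs; every non-trans pair is cis.
There are 5 geometric isomers: Cl trans, py trans, CN trans; Cl cis, py cis, CN trans; Cl cis, py trans, CN cis; Cl cis, py cis, CN cis (chiral); Cl trans, py cis, CN cis.
One of these lacks any improper symmetry element and so occurs as an enantiomeric pair, giving 5 + 1 = 6 stereoisomers in total.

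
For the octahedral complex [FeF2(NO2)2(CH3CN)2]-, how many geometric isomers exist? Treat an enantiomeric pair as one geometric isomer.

5

Working through the distinct placements yields 5 geometric isomers: F trans, NO2 trans, CH3CN trans; F cis, NO2 cis, CH3CN trans; F cis, NO2 trans, CH3CN cis; F cis, NO2 cis, CH3CN cis (chiral); F trans, NO2 cis, CH3CN cis.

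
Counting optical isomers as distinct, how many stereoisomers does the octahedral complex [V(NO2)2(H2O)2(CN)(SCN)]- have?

An octahedron has six vertices in three trans pairs; every non-trans pair is cis.
Working through the distinct placements yields 6 geometric isomers: NO2 cis, H2O cis (3 arrangements, 2 chiral); NO2 trans, H2O cis; NO2 cis, H2O trans; NO2 trans, H2O trans.
Of these, 2 lack any improper symmetry element and so occur as enantiomeric pairs, giving 6 + 2 = 8 stereoisomers in total.

8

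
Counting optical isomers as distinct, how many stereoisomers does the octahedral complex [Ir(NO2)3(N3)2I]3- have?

3

In an octahedral complex each vertex has one trans partner and four cis neighbours.
The distinct arrangements are (3 in all): NO2 mer, N3 cis; NO2 mer, N3 trans; NO2 fac, N3 cis.
Each arrangement has an internal mirror plane or centre of symmetry, so none is chiral.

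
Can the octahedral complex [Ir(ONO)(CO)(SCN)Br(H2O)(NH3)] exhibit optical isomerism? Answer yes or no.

An octahedron has six vertices in three trans pairs; every non-trans pair is cis.
Systematic enumeration (placing each ligand type in turn and discarding arrangements equivalent by rotation or reflection) gives 15 geometric isomers.
Of these, 15 lack any improper symmetry element and so occur as enantiomeric pairs, giving 15 + 15 = 30 stereoisomers in total.

yes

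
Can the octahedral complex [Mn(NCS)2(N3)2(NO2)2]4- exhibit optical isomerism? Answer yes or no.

In an octahedral complex each vertex has one trans partner and four cis neighbours.
Systematic placement gives 5 geometric isomers: NCS trans, N3 trans, NO2 trans; NCS cis, N3 trans, NO2 cis; NCS cis, N3 cis, NO2 trans; NCS cis, N3 cis, NO2 cis (chiral); NCS trans, N3 cis, NO2 cis.
One of these lacks any improper symmetry element and so occurs as an enantiomeric pair, giving 5 + 1 = 6 stereoisomers in total.

yes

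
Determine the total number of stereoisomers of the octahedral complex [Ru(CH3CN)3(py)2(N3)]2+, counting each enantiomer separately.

3

In an octahedral complex each vertex has one trans partner and four cis neighbours.
Systematic placement gives 3 geometric isomers: CH3CN mer, py trans; CH3CN mer, py cis; CH3CN fac, py cis.
Each arrangement has an internal mirror plane or centre of symmetry, so none is chiral.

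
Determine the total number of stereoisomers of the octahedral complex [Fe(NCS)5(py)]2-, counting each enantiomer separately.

1

An octahedron has six vertices in three trans pairs; every non-trans pair is cis.
Only one geometric arrangement is possible.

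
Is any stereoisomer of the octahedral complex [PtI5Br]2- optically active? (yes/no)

Only one geometric arrangement is possible.

no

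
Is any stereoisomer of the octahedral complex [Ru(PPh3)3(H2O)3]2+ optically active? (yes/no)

no

In an octahedral complex each vertex has one trans partner and four cis neighbours.
Working through the distinct placements yields 2 geometric isomers: PPh3 mer; PPh3 fac.
Each arrangement has an internal mirror plane or centre of symmetry, so none is chiral.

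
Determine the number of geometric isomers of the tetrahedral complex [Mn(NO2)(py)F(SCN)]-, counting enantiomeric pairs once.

1

In a tetrahedral complex all four positions are equivalent and every pair of ligands is adjacent — there is no cis/trans distinction.
Only one geometric arrangement is possible; it has no improper symmetry element, so it exists as a pair of enantiomers (2 stereoisomers).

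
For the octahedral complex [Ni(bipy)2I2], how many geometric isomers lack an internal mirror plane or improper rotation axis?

1

Each bipy is bidentate and must span two cis positions.
The distinct arrangements are (2 in all): I trans; I cis (chiral).
One of these lacks any improper symmetry element and so occurs as an enantiomeric pair, giving 2 + 1 = 3 stereoisomers in total.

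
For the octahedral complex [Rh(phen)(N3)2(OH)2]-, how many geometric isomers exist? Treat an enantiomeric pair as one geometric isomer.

The six octahedral sites form three mutually perpendicular trans pairs.
Each phen is bidentate and must span two cis positions.
There are 3 geometric isomers: N3 trans, OH cis; N3 cis, OH cis (chiral); N3 cis, OH trans.

3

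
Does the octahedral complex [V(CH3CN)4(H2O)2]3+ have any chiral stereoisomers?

In an octahedral complex each vertex has one trans partner and four cis neighbours.
There are 2 geometric isomers: H2O trans; H2O cis.
Each arrangement has an internal mirror plane or centre of symmetry, so none is chiral.

no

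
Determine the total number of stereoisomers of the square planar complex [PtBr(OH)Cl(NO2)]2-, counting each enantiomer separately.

3

A square has two trans pairs of vertices; adjacent vertices are cis.
The distinct arrangements are (3 in all): (Br/NO2 trans, Cl/OH trans); (Br/OH trans, Cl/NO2 trans); (Br/Cl trans, NO2/OH trans).
Each arrangement has an internal mirror plane or centre of symmetry, so none is chiral.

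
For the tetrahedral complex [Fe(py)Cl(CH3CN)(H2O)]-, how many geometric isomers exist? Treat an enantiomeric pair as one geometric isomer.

1

All four vertices of a tetrahedron are equivalent and mutually adjacent, so cis/trans isomerism cannot arise.
Only one geometric arrangement is possible; it has no improper symmetry element, so it exists as a pair of enantiomers (2 stereoisomers).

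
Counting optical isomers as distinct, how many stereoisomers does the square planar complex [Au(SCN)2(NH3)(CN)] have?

2

A square has two trans pairs of vertices; adjacent vertices are cis.
Working through the distinct placements yields 2 geometric isomers: SCN cis; SCN trans.
Each arrangement has an internal mirror plane or centre of symmetry, so none is chiral.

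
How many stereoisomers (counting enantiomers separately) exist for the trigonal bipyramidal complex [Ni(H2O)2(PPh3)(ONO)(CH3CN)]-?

10

In a trigonal bipyramid the two axial positions differ from the three equatorial ones.
Systematic enumeration (placing each ligand type in turn and discarding arrangements equivalent by rotation or reflection) gives 7 geometric isomers.
Of these, 3 lack any improper symmetry element and so occur as enantiomeric pairs, giving 7 + 3 = 10 stereoisomers in total.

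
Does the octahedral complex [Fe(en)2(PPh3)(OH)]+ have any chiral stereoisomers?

yes

Each en is bidentate and must span two cis positions.
There are 2 geometric isomers: PPh3 and OH mutually trans; PPh3 and OH mutually cis (chiral).
One of these lacks any improper symmetry element and so occurs as an enantiomeric pair, giving 2 + 1 = 3 stereoisomers in total.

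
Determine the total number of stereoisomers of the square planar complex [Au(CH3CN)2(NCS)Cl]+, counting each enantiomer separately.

2

In a square planar complex each vertex has one trans partner and two cis neighbours.
Working through the distinct placements yields 2 geometric isomers: CH3CN cis; CH3CN trans.
Each arrangement has an internal mirror plane or centre of symmetry, so none is chiral.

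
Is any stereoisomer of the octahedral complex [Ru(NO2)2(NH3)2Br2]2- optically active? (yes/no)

The six octahedral sites form three mutually perpendicular trans pairs.
Systematic placement gives 5 geometric isomers: NO2 trans, NH3 trans, Br trans; NO2 cis, NH3 cis, Br trans; NO2 trans, NH3 cis, Br cis; NO2 cis, NH3 cis, Br cis (chiral); NO2 cis, NH3 trans, Br cis.
One of these lacks any improper symmetry element and so occurs as an enantiomeric pair, giving 5 + 1 = 6 stereoisomers in total.

yes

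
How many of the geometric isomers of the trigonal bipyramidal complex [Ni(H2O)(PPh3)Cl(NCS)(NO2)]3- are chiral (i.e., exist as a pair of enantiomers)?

10

A trigonal bipyramid has two axial and three equatorial sites, which are chemically inequivalent.
Systematic enumeration (placing each ligand type in turn and discarding arrangements equivalent by rotation or reflection) gives 10 geometric isomers.
Of these, 10 lack any improper symmetry element and so occur as enantiomeric pairs, giving 10 + 10 = 20 stereoisomers in total.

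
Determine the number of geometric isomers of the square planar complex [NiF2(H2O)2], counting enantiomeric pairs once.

There are 2 geometric isomers: F cis; F trans.

2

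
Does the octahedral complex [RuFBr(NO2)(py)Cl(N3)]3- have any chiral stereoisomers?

yes

In an octahedral complex each vertex has one trans partner and four cis neighbours.
Exhaustive case analysis gives 15 geometric isomers.
Of these, 15 lack any improper symmetry element and so occur as enantiomeric pairs, giving 15 + 15 = 30 stereoisomers in total.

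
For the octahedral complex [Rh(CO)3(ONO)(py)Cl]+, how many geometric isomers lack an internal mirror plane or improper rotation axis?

1

An octahedron has six vertices in three trans pairs; every non-trans pair is cis.
Systematic placement gives 4 geometric isomers: CO mer (3 arrangements); CO fac (chiral).
One of these lacks any improper symmetry element and so occurs as an enantiomeric pair, giving 4 + 1 = 5 stereoisomers in total.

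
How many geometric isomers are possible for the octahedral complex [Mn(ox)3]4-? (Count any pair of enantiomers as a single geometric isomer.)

An octahedron has six vertices in three trans pairs; every non-trans pair is cis.
Each ox is bidentate and must span two cis positions.
Only one geometric arrangement is possible; it has no improper symmetry element, so it exists as a pair of enantiomers (2 stereoisomers).

1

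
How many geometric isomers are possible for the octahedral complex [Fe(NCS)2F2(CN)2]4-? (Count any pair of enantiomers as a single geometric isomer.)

5

An octahedron has six vertices in three trans pairs; every non-trans pair is cis.
Working through the distinct placements yields 5 geometric isomers: NCS trans, F trans, CN trans; NCS cis, F cis, CN trans; NCS trans, F cis, CN cis; NCS cis, F cis, CN cis (chiral); NCS cis, F trans, CN cis.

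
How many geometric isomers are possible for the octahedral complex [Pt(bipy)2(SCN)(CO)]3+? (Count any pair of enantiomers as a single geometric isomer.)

2

The six octahedral sites form three mutually perpendicular trans pairs.
Each bipy is bidentate and must span two cis positions.
The distinct arrangements are (2 in all): SCN and CO mutually trans; SCN and CO mutually cis (chiral).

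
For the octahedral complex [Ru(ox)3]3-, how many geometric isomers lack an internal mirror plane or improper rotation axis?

1

An octahedron has six vertices in three trans pairs; every non-trans pair is cis.
Each ox is bidentate and must span two cis positions.
Only one geometric arrangement is possible; it has no improper symmetry element, so it exists as a pair of enantiomers (2 stereoisomers).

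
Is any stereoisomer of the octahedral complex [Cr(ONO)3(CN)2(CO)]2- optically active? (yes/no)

no

The distinct arrangements are (3 in all): ONO mer, CN trans; ONO mer, CN cis; ONO fac, CN cis.
Each arrangement has an internal mirror plane or centre of symmetry, so none is chiral.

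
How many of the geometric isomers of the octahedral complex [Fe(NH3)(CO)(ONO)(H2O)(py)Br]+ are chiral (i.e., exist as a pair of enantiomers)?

15

Exhaustive case analysis gives 15 geometric isomers.
Of these, 15 lack any improper symmetry element and so occur as enantiomeric pairs, giving 15 + 15 = 30 stereoisomers in total.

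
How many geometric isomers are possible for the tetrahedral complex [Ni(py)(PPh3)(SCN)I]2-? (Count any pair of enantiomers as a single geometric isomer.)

All four vertices of a tetrahedron are equivalent and mutually adjacent, so cis/trans isomerism cannot arise.
Only one geometric arrangement is possible; it has no improper symmetry element, so it exists as a pair of enantiomers (2 stereoisomers).

1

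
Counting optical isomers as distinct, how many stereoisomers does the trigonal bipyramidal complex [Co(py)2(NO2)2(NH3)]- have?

Systematic enumeration (placing each ligand type in turn and discarding arrangements equivalent by rotation or reflection) gives 5 geometric isomers.
One of these lacks any improper symmetry element and so occurs as an enantiomeric pair, giving 5 + 1 = 6 stereoisomers in total.

6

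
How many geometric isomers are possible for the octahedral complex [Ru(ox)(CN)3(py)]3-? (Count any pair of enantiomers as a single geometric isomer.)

2

Each ox is bidentate and must span two cis positions.
Systematic placement gives 2 geometric isomers: CN mer; CN fac.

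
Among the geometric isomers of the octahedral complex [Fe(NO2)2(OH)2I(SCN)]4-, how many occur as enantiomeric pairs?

2

The distinct arrangements are (6 in all): NO2 cis, OH cis (3 arrangements, 2 chiral); NO2 cis, OH trans; NO2 trans, OH cis; NO2 trans, OH trans.
Of these, 2 lack any improper symmetry element and so occur as enantiomeric pairs, giving 6 + 2 = 8 stereoisomers in total.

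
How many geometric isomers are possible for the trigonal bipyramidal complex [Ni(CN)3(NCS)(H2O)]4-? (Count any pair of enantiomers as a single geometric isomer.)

A trigonal bipyramid has two axial and three equatorial sites, which are chemically inequivalent.
Working through the distinct placements yields 4 geometric isomers: NCS equatorial, H2O equatorial; NCS equatorial, H2O axial; NCS axial, H2O equatorial; NCS axial, H2O axial.

4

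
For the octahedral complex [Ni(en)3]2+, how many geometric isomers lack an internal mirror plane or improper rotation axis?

An octahedron has six vertices in three trans pairs; every non-trans pair is cis.
Each en is bidentate and must span two cis positions.
Only one geometric arrangement is possible; it has no improper symmetry element, so it exists as a pair of enantiomers (2 stereoisomers).

1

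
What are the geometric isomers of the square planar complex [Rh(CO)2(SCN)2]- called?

cis and trans

Working through the distinct placements yields 2 geometric isomers: CO cis; CO trans.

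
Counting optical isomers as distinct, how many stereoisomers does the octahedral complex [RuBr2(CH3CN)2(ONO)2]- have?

6

The six octahedral sites form three mutually perpendicular trans pairs.
There are 5 geometric isomers: Br trans, CH3CN trans, ONO trans; Br trans, CH3CN cis, ONO cis; Br cis, CH3CN cis, ONO trans; Br cis, CH3CN cis, ONO cis (chiral); Br cis, CH3CN trans, ONO cis.
One of these lacks any improper symmetry element and so occurs as an enantiomeric pair, giving 5 + 1 = 6 stereoisomers in total.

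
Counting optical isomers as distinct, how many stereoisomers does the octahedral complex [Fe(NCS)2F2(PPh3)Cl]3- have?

8

An octahedron has six vertices in three trans pairs; every non-trans pair is cis.
There are 6 geometric isomers: NCS cis, F cis (3 arrangements, 2 chiral); NCS trans, F cis; NCS cis, F trans; NCS trans, F trans.
Of these, 2 lack any improper symmetry element and so occur as enantiomeric pairs, giving 6 + 2 = 8 stereoisomers in total.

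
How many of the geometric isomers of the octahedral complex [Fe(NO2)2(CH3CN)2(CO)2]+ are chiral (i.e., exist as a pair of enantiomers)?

The six octahedral sites form three mutually perpendicular trans pairs.
The distinct arrangements are (5 in all): NO2 trans, CH3CN trans, CO trans; NO2 cis, CH3CN trans, CO cis; NO2 trans, CH3CN cis, CO cis; NO2 cis, CH3CN cis, CO cis (chiral); NO2 cis, CH3CN cis, CO trans.
One of these lacks any improper symmetry element and so occurs as an enantiomeric pair, giving 5 + 1 = 6 stereoisomers in total.

1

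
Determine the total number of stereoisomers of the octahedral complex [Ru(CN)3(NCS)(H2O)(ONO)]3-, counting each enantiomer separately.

5

In an octahedral complex each vertex has one trans partner and four cis neighbours.
There are 4 geometric isomers: CN mer (3 arrangements); CN fac (chiral).
One of these lacks any improper symmetry element and so occurs as an enantiomeric pair, giving 4 + 1 = 5 stereoisomers in total.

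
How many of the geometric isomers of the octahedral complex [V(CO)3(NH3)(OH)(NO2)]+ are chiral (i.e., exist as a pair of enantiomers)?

1

In an octahedral complex each vertex has one trans partner and four cis neighbours.
There are 4 geometric isomers: CO mer (3 arrangements); CO fac (chiral).
One of these lacks any improper symmetry element and so occurs as an enantiomeric pair, giving 4 + 1 = 5 stereoisomers in total.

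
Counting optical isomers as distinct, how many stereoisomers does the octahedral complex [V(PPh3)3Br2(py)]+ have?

3

An octahedron has six vertices in three trans pairs; every non-trans pair is cis.
Systematic placement gives 3 geometric isomers: PPh3 mer, Br trans; PPh3 fac, Br cis; PPh3 mer, Br cis.
Each arrangement has an internal mirror plane or centre of symmetry, so none is chiral.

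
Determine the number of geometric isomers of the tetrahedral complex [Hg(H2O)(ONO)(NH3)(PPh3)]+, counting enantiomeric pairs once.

In a tetrahedral complex all four positions are equivalent and every pair of ligands is adjacent — there is no cis/trans distinction.
Only one geometric arrangement is possible; it has no improper symmetry element, so it exists as a pair of enantiomers (2 stereoisomers).

1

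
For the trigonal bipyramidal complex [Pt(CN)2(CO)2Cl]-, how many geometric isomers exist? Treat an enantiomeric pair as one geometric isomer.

5

Placing the ligands in turn and identifying arrangements related by rotation or reflection leaves 5 distinct geometric isomers.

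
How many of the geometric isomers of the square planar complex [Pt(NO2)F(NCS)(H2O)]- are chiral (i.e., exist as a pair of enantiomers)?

A square has two trans pairs of vertices; adjacent vertices are cis.
There are 3 geometric isomers: (F/NCS trans, H2O/NO2 trans); (F/NO2 trans, H2O/NCS trans); (F/H2O trans, NCS/NO2 trans).
Each arrangement has an internal mirror plane or centre of symmetry, so none is chiral.

0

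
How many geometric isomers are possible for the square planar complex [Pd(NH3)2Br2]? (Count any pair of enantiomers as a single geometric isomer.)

2

Systematic placement gives 2 geometric isomers: NH3 cis; NH3 trans.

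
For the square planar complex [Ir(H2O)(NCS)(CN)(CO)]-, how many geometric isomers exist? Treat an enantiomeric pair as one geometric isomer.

A square has two trans pairs of vertices; adjacent vertices are cis.
Working through the distinct placements yields 3 geometric isomers: (CN/H2O trans, CO/NCS trans); (CN/NCS trans, CO/H2O trans); (CN/CO trans, H2O/NCS trans).

3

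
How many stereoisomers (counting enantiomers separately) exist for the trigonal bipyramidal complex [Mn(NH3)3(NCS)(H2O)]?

In a trigonal bipyramid the two axial positions differ from the three equatorial ones.
The distinct arrangements are (4 in all): NCS axial, H2O axial; NCS equatorial, H2O axial; NCS axial, H2O equatorial; NCS equatorial, H2O equatorial.
Each arrangement has an internal mirror plane or centre of symmetry, so none is chiral.

4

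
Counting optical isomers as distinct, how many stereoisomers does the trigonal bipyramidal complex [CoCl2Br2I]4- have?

6

In a trigonal bipyramid the two axial positions differ from the three equatorial ones.
Placing the ligands in turn and identifying arrangements related by rotation or reflection leaves 5 distinct geometric isomers.
One of these lacks any improper symmetry element and so occurs as an enantiomeric pair, giving 5 + 1 = 6 stereoisomers in total.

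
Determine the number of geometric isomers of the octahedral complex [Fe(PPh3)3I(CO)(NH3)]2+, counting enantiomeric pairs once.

Working through the distinct placements yields 4 geometric isomers: PPh3 mer (3 arrangements); PPh3 fac (chiral).

4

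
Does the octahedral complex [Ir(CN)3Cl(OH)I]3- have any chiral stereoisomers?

yes

The six octahedral sites form three mutually perpendicular trans pairs.
Working through the distinct placements yields 4 geometric isomers: CN mer (3 arrangements); CN fac (chiral).
One of these lacks any improper symmetry element and so occurs as an enantiomeric pair, giving 4 + 1 = 5 stereoisomers in total.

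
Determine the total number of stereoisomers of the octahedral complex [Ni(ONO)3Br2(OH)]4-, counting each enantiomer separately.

The six octahedral sites form three mutually perpendicular trans pairs.
There are 3 geometric isomers: ONO mer, Br trans; ONO mer, Br cis; ONO fac, Br cis.
Each arrangement has an internal mirror plane or centre of symmetry, so none is chiral.

3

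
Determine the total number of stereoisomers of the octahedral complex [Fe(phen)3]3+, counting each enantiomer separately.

2

An octahedron has six vertices in three trans pairs; every non-trans pair is cis.
Each phen is bidentate and must span two cis positions.
Only one geometric arrangement is possible; it has no improper symmetry element, so it exists as a pair of enantiomers (2 stereoisomers).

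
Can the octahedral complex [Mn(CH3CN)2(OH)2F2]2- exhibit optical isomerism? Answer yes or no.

yes

In an octahedral complex each vertex has one trans partner and four cis neighbours.
The distinct arrangements are (5 in all): CH3CN trans, OH trans, F trans; CH3CN trans, OH cis, F cis; CH3CN cis, OH trans, F cis; CH3CN cis, OH cis, F cis (chiral); CH3CN cis, OH cis, F trans.
One of these lacks any improper symmetry element and so occurs as an enantiomeric pair, giving 5 + 1 = 6 stereoisomers in total.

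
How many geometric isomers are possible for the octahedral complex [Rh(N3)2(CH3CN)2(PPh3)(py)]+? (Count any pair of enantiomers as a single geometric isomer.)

6

The six octahedral sites form three mutually perpendicular trans pairs.
The distinct arrangements are (6 in all): N3 trans, CH3CN trans; N3 cis, CH3CN trans; N3 cis, CH3CN cis (3 arrangements, 2 chiral); N3 trans, CH3CN cis.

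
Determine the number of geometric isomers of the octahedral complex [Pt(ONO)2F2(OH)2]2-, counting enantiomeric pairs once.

In an octahedral complex each vertex has one trans partner and four cis neighbours.
The distinct arrangements are (5 in all): ONO trans, F trans, OH trans; ONO cis, F trans, OH cis; ONO trans, F cis, OH cis; ONO cis, F cis, OH cis (chiral); ONO cis, F cis, OH trans.

5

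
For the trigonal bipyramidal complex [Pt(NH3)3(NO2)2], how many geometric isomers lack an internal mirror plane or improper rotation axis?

In a trigonal bipyramid the two axial positions differ from the three equatorial ones.
The distinct arrangements are (3 in all): NO2 both equatorial; NO2 one axial, one equatorial; NO2 both axial.
Each arrangement has an internal mirror plane or centre of symmetry, so none is chiral.

0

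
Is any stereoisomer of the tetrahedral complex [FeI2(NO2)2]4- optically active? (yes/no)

no

In a tetrahedral complex all four positions are equivalent and every pair of ligands is adjacent — there is no cis/trans distinction.
Only one geometric arrangement is possible.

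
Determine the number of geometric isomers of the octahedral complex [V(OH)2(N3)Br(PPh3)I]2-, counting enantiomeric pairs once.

9

Exhaustive case analysis gives 9 geometric isomers.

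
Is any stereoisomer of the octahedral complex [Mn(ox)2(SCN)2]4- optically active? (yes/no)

Each ox is bidentate and must span two cis positions.
Systematic placement gives 2 geometric isomers: SCN trans; SCN cis (chiral).
One of these lacks any improper symmetry element and so occurs as an enantiomeric pair, giving 2 + 1 = 3 stereoisomers in total.

yes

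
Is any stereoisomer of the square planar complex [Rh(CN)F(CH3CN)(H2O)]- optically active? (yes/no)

A square has two trans pairs of vertices; adjacent vertices are cis.
Working through the distinct placements yields 3 geometric isomers: (CH3CN/F trans, CN/H2O trans); (CH3CN/H2O trans, CN/F trans); (CH3CN/CN trans, F/H2O trans).
Each arrangement has an internal mirror plane or centre of symmetry, so none is chiral.

no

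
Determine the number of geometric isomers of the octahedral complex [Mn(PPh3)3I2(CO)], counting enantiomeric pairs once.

An octahedron has six vertices in three trans pairs; every non-trans pair is cis.
Systematic placement gives 3 geometric isomers: PPh3 mer, I cis; PPh3 mer, I trans; PPh3 fac, I cis.

3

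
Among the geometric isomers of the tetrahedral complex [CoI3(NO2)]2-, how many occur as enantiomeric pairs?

In a tetrahedral complex all four positions are equivalent and every pair of ligands is adjacent — there is no cis/trans distinction.
Only one geometric arrangement is possible.

0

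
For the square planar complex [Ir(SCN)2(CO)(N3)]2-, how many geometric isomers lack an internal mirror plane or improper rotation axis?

0

A square has two trans pairs of vertices; adjacent vertices are cis.
There are 2 geometric isomers: SCN cis; SCN trans.
Each arrangement has an internal mirror plane or centre of symmetry, so none is chiral.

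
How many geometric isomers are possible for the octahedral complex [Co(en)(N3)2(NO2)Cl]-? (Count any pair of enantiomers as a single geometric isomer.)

4

An octahedron has six vertices in three trans pairs; every non-trans pair is cis.
Each en is bidentate and must span two cis positions.
Working through the distinct placements yields 4 geometric isomers: N3 cis (3 arrangements, 2 chiral); N3 trans.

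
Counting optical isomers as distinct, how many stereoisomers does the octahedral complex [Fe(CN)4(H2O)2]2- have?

2

In an octahedral complex each vertex has one trans partner and four cis neighbours.
Systematic placement gives 2 geometric isomers: H2O trans; H2O cis.
Each arrangement has an internal mirror plane or centre of symmetry, so none is chiral.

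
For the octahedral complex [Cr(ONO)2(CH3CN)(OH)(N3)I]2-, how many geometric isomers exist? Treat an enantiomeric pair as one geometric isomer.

The six octahedral sites form three mutually perpendicular trans pairs.
Systematic enumeration (placing each ligand type in turn and discarding arrangements equivalent by rotation or reflection) gives 9 geometric isomers.

9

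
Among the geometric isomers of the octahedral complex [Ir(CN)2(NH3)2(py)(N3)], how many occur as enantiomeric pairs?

In an octahedral complex each vertex has one trans partner and four cis neighbours.
Systematic placement gives 6 geometric isomers: CN trans, NH3 cis; CN trans, NH3 trans; CN cis, NH3 cis (3 arrangements, 2 chiral); CN cis, NH3 trans.
Of these, 2 lack any improper symmetry element and so occur as enantiomeric pairs, giving 6 + 2 = 8 stereoisomers in total.

2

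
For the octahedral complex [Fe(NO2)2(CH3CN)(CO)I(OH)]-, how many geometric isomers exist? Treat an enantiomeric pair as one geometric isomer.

Placing the ligands in turn and identifying arrangements related by rotation or reflection leaves 9 distinct geometric isomers.

9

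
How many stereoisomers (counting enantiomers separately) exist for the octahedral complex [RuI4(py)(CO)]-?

2

An octahedron has six vertices in three trans pairs; every non-trans pair is cis.
There are 2 geometric isomers: py and CO mutually cis; py and CO mutually trans.
Each arrangement has an internal mirror plane or centre of symmetry, so none is chiral.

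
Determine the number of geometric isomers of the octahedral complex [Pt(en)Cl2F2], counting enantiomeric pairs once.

An octahedron has six vertices in three trans pairs; every non-trans pair is cis.
Each en is bidentate and must span two cis positions.
Systematic placement gives 3 geometric isomers: Cl trans, F cis; Cl cis, F cis (chiral); Cl cis, F trans.

3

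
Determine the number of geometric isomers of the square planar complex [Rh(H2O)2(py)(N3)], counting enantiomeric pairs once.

2

The distinct arrangements are (2 in all): H2O cis; H2O trans.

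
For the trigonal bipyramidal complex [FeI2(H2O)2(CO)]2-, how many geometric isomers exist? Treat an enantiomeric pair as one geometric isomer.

5

In a trigonal bipyramid the two axial positions differ from the three equatorial ones.
Placing the ligands in turn and identifying arrangements related by rotation or reflection leaves 5 distinct geometric isomers.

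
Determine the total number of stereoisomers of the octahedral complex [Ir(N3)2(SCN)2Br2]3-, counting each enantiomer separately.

An octahedron has six vertices in three trans pairs; every non-trans pair is cis.
There are 5 geometric isomers: N3 trans, SCN trans, Br trans; N3 cis, SCN cis, Br trans; N3 cis, SCN trans, Br cis; N3 cis, SCN cis, Br cis (chiral); N3 trans, SCN cis, Br cis.
One of these lacks any improper symmetry element and so occurs as an enantiomeric pair, giving 5 + 1 = 6 stereoisomers in total.

6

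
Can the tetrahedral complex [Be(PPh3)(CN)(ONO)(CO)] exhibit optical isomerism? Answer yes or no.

yes

In a tetrahedral complex all four positions are equivalent and every pair of ligands is adjacent — there is no cis/trans distinction.
Only one geometric arrangement is possible; it has no improper symmetry element, so it exists as a pair of enantiomers (2 stereoisomers).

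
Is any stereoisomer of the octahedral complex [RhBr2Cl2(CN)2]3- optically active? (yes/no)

yes

The six octahedral sites form three mutually perpendicular trans pairs.
Systematic placement gives 5 geometric isomers: Br trans, Cl trans, CN trans; Br trans, Cl cis, CN cis; Br cis, Cl trans, CN cis; Br cis, Cl cis, CN cis (chiral); Br cis, Cl cis, CN trans.
One of these lacks any improper symmetry element and so occurs as an enantiomeric pair, giving 5 + 1 = 6 stereoisomers in total.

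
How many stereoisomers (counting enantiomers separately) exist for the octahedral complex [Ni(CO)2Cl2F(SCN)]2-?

The six octahedral sites form three mutually perpendicular trans pairs.
Working through the distinct placements yields 6 geometric isomers: CO trans, Cl trans; CO trans, Cl cis; CO cis, Cl cis (3 arrangements, 2 chiral); CO cis, Cl trans.
Of these, 2 lack any improper symmetry element and so occur as enantiomeric pairs, giving 6 + 2 = 8 stereoisomers in total.

8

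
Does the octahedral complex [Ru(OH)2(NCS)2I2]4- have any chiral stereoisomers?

In an octahedral complex each vertex has one trans partner and four cis neighbours.
The distinct arrangements are (5 in all): OH trans, NCS trans, I trans; OH cis, NCS cis, I trans; OH trans, NCS cis, I cis; OH cis, NCS cis, I cis (chiral); OH cis, NCS trans, I cis.
One of these lacks any improper symmetry element and so occurs as an enantiomeric pair, giving 5 + 1 = 6 stereoisomers in total.

yes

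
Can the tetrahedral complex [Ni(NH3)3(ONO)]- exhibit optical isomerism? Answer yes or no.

All four vertices of a tetrahedron are equivalent and mutually adjacent, so cis/trans isomerism cannot arise.
Only one geometric arrangement is possible.

no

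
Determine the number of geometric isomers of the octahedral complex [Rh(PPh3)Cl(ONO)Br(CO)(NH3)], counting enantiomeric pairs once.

An octahedron has six vertices in three trans pairs; every non-trans pair is cis.
Systematic enumeration (placing each ligand type in turn and discarding arrangements equivalent by rotation or reflection) gives 15 geometric isomers.

15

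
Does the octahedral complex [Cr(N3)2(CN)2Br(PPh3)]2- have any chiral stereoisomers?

yes

In an octahedral complex each vertex has one trans partner and four cis neighbours.
Working through the distinct placements yields 6 geometric isomers: N3 cis, CN cis (3 arrangements, 2 chiral); N3 trans, CN cis; N3 cis, CN trans; N3 trans, CN trans.
Of these, 2 lack any improper symmetry element and so occur as enantiomeric pairs, giving 6 + 2 = 8 stereoisomers in total.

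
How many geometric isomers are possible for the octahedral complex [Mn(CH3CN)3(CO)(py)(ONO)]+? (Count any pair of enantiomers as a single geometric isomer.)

4

An octahedron has six vertices in three trans pairs; every non-trans pair is cis.
There are 4 geometric isomers: CH3CN mer (3 arrangements); CH3CN fac (chiral).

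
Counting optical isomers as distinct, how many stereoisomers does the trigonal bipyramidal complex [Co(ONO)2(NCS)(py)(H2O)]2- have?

Exhaustive case analysis gives 7 geometric isomers.
Of these, 3 lack any improper symmetry element and so occur as enantiomeric pairs, giving 7 + 3 = 10 stereoisomers in total.

10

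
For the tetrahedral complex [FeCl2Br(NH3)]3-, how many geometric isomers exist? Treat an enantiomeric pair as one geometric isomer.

1

Only one geometric arrangement is possible.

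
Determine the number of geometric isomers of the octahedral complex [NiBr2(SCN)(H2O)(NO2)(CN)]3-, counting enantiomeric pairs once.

The six octahedral sites form three mutually perpendicular trans pairs.
Placing the ligands in turn and identifying arrangements related by rotation or reflection leaves 9 distinct geometric isomers.

9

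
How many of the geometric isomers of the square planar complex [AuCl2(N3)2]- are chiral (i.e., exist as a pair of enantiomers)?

A square has two trans pairs of vertices; adjacent vertices are cis.
There are 2 geometric isomers: Cl cis; Cl trans.
Each arrangement has an internal mirror plane or centre of symmetry, so none is chiral.

0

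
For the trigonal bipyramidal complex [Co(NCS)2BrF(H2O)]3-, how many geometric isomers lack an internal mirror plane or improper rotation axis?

3

Systematic enumeration (placing each ligand type in turn and discarding arrangements equivalent by rotation or reflection) gives 7 geometric isomers.
Of these, 3 lack any improper symmetry element and so occur as enantiomeric pairs, giving 7 + 3 = 10 stereoisomers in total.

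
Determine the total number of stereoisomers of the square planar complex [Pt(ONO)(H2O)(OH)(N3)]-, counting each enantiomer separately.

3

Systematic placement gives 3 geometric isomers: (H2O/OH trans, N3/ONO trans); (H2O/ONO trans, N3/OH trans); (H2O/N3 trans, OH/ONO trans).
Each arrangement has an internal mirror plane or centre of symmetry, so none is chiral.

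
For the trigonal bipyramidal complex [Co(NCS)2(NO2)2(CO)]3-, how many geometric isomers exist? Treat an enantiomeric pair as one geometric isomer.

Exhaustive case analysis gives 5 geometric isomers.

5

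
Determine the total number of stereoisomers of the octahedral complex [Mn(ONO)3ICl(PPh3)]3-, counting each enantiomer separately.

In an octahedral complex each vertex has one trans partner and four cis neighbours.
There are 4 geometric isomers: ONO mer (3 arrangements); ONO fac (chiral).
One of these lacks any improper symmetry element and so occurs as an enantiomeric pair, giving 4 + 1 = 5 stereoisomers in total.

5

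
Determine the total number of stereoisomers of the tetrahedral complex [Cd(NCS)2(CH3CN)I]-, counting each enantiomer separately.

1

Only one geometric arrangement is possible.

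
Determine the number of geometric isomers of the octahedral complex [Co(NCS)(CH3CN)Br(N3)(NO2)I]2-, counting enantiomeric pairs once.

An octahedron has six vertices in three trans pairs; every non-trans pair is cis.
Placing the ligands in turn and identifying arrangements related by rotation or reflection leaves 15 distinct geometric isomers.

15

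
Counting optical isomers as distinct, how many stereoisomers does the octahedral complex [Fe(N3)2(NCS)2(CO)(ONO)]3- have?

In an octahedral complex each vertex has one trans partner and four cis neighbours.
Working through the distinct placements yields 6 geometric isomers: N3 cis, NCS cis (3 arrangements, 2 chiral); N3 cis, NCS trans; N3 trans, NCS cis; N3 trans, NCS trans.
Of these, 2 lack any improper symmetry element and so occur as enantiomeric pairs, giving 6 + 2 = 8 stereoisomers in total.

8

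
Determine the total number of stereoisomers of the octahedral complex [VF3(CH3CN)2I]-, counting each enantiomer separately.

3

Working through the distinct placements yields 3 geometric isomers: F mer, CH3CN trans; F fac, CH3CN cis; F mer, CH3CN cis.
Each arrangement has an internal mirror plane or centre of symmetry, so none is chiral.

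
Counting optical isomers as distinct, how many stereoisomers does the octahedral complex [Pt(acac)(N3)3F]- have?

2

In an octahedral complex each vertex has one trans partner and four cis neighbours.
Each acac is bidentate and must span two cis positions.
There are 2 geometric isomers: N3 fac; N3 mer.
Each arrangement has an internal mirror plane or centre of symmetry, so none is chiral.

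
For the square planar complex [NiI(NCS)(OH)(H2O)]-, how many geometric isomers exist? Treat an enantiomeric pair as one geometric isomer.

A square has two trans pairs of vertices; adjacent vertices are cis.
Working through the distinct placements yields 3 geometric isomers: (H2O/NCS trans, I/OH trans); (H2O/OH trans, I/NCS trans); (H2O/I trans, NCS/OH trans).

3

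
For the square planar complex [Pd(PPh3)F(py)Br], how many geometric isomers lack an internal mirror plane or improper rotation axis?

A square has two trans pairs of vertices; adjacent vertices are cis.
The distinct arrangements are (3 in all): (Br/PPh3 trans, F/py trans); (Br/py trans, F/PPh3 trans); (Br/F trans, PPh3/py trans).
Each arrangement has an internal mirror plane or centre of symmetry, so none is chiral.

0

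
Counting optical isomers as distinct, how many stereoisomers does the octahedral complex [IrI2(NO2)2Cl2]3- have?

6

There are 5 geometric isomers: I trans, NO2 trans, Cl trans; I cis, NO2 cis, Cl trans; I cis, NO2 trans, Cl cis; I cis, NO2 cis, Cl cis (chiral); I trans, NO2 cis, Cl cis.
One of these lacks any improper symmetry element and so occurs as an enantiomeric pair, giving 5 + 1 = 6 stereoisomers in total.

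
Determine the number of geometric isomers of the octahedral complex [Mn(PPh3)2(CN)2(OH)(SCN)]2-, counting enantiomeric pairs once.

In an octahedral complex each vertex has one trans partner and four cis neighbours.
Systematic placement gives 6 geometric isomers: PPh3 cis, CN trans; PPh3 trans, CN trans; PPh3 cis, CN cis (3 arrangements, 2 chiral); PPh3 trans, CN cis.

6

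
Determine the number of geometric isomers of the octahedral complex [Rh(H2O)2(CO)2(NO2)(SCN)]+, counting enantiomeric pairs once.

An octahedron has six vertices in three trans pairs; every non-trans pair is cis.
Working through the distinct placements yields 6 geometric isomers: H2O trans, CO trans; H2O cis, CO trans; H2O cis, CO cis (3 arrangements, 2 chiral); H2O trans, CO cis.

6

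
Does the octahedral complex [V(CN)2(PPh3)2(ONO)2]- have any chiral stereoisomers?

yes

The six octahedral sites form three mutually perpendicular trans pairs.
Working through the distinct placements yields 5 geometric isomers: CN trans, PPh3 trans, ONO trans; CN trans, PPh3 cis, ONO cis; CN cis, PPh3 trans, ONO cis; CN cis, PPh3 cis, ONO cis (chiral); CN cis, PPh3 cis, ONO trans.
One of these lacks any improper symmetry element and so occurs as an enantiomeric pair, giving 5 + 1 = 6 stereoisomers in total.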